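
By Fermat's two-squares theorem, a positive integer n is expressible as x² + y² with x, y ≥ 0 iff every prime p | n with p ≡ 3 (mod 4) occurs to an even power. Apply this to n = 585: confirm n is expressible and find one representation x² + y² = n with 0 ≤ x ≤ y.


Step 1: Factor n = 585 = 3^2 · 5 · 13.
Step 2: Check the mod-4 condition on each prime factor: 3 ≡ 3 (mod 4), exponent 2 (must be even); 5 ≡ 1 (mod 4), exponent 1; 13 ≡ 1 (mod 4), exponent 1.
All primes ≡ 3 (mod 4) appear to even exponent (or don't appear), so by the two-squares theorem n IS expressible as a sum of two squares.
Step 3: Build a representation. Group n = k² · m with k = 3 and m = 5 · 13 = 65 (a product of primes ≡ 1 (mod 4)); a representation of m scales to one of n via (k·x)² + (k·y)² = k²(x² + y²). Each prime p ≡ 1 (mod 4) is itself a sum of two squares; find a² by testing p − a² for a perfect square:
  5: 5 − 1² = 4 = 2² ⇒ 5 = 1² + 2².
  13: 13 − 1² = 12, 13 − 2² = 9 = 3² ⇒ 13 = 2² + 3².
  Combine using the Brahmagupta–Fibonacci identity (a² + b²)(c² + d²) = (ac − bd)² + (ad + bc)² = (ac + bd)² + (ad − bc)²:
  5 · 13 = 65: from (1² + 2²)(2² + 3²), take (1·2 − 2·3, 1·3 + 2·2) = (2 − 6, 3 + 4) = (-4, 7); dropping signs (only squares matter) gives (4, 7); check 4² + 7² = 16 + 49 = 65 ✓.
  Scale by k = 3: (3·4, 3·7) = (12, 21).
Step 4: Order so x ≤ y and verify: 12² + 21² = 144 + 441 = 585 = n. ✓

n = 585 = 12² + 21² (one valid representation with x ≤ y).


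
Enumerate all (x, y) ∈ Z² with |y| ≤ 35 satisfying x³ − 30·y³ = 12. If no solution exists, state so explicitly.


The equation is x³ - 30y³ = 12. For fixed y, x³ = 30·y³ + 12, so a solution requires the RHS to be a perfect cube.
Strategy: iterate y from -35 to 35, compute RHS = 30·y³ + 12, and check whether it is a (positive or negative) perfect cube.
Check small values of y:
  y = 0: RHS = 12 is not a perfect cube.
  y = 1: RHS = 42 is not a perfect cube.
  y = -1: RHS = -18 is not a perfect cube.
  y = 2: RHS = 252 is not a perfect cube.
  y = -2: RHS = -228 is not a perfect cube.
  y = 3: RHS = 822 is not a perfect cube.
  y = -3: RHS = -798 is not a perfect cube.
Continuing the search up to |y| = 35 finds no solutions either.
No (x, y) in the scanned range satisfies the equation.

No integer solutions with |y| ≤ 35.


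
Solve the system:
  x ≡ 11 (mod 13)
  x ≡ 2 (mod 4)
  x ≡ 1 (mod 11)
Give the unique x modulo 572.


Moduli 13, 4, 11 are pairwise coprime; by CRT there is a unique solution modulo M = 13 · 4 · 11 = 572.
Solve pairwise, accumulating the modulus:
  Start with x ≡ 11 (mod 13).
  Combine with x ≡ 2 (mod 4): since gcd(13, 4) = 1, we get a unique residue mod 52.
    Write x = 11 + 13·t and substitute into x ≡ 2 (mod 4): 13·t ≡ 2 − 11 = -9 (mod 4).
    Reduce coefficients mod 4: 1·t ≡ 3 (mod 4).
    So t ≡ 3 (mod 4).
    Then x = 11 + 13·3 = 50, valid modulo lcm(13, 4) = 52: x ≡ 50 (mod 52).
  Combine with x ≡ 1 (mod 11): since gcd(52, 11) = 1, we get a unique residue mod 572.
    Write x = 50 + 52·t and substitute into x ≡ 1 (mod 11): 52·t ≡ 1 − 50 = -49 (mod 11).
    Reduce coefficients mod 11: 8·t ≡ 6 (mod 11).
    The inverse of 8 mod 11 is 7 (since 8·7 = 56 = 5·11 + 1), so t ≡ 7·6 = 42 ≡ 9 (mod 11).
    Then x = 50 + 52·9 = 518, valid modulo lcm(52, 11) = 572: x ≡ 518 (mod 572).
Verify: 518 mod 13 = 11 ✓, 518 mod 4 = 2 ✓, 518 mod 11 = 1 ✓.

x ≡ 518 (mod 572).


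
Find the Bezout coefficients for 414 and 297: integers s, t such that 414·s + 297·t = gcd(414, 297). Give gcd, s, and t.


Euclidean algorithm on (414, 297) — divide until remainder is 0:
  414 = 1 · 297 + 117
  297 = 2 · 117 + 63
  117 = 1 · 63 + 54
  63 = 1 · 54 + 9
  54 = 6 · 9 + 0
gcd(414, 297) = 9.
Track Bezout coefficients alongside the remainders: start with r₀ = 414 = a·1 + b·0 (s = 1, t = 0) and r₁ = 297 = a·0 + b·1 (s = 0, t = 1); each new remainder r_{k+1} = r_{k-1} − q_k·r_k inherits s_{k+1} = s_{k-1} − q_k·s_k, t_{k+1} = t_{k-1} − q_k·t_k, so r_k = a·s_k + b·t_k at every step:
  q = 1: r = 117, s = 1 − 1·0 = 1, t = 0 − 1·1 = -1  (check: 414·1 + 297·(-1) = 117)
  q = 2: r = 63, s = 0 − 2·1 = -2, t = 1 − 2·(-1) = 3  (check: 414·(-2) + 297·3 = 63)
  q = 1: r = 54, s = 1 − 1·(-2) = 3, t = -1 − 1·3 = -4  (check: 414·3 + 297·(-4) = 54)
  q = 1: r = 9, s = -2 − 1·3 = -5, t = 3 − 1·(-4) = 7  (check: 414·(-5) + 297·7 = 9)
The row with r = 9 (the gcd) gives the Bezout coefficients s = -5, t = 7.
Result: 414 · (-5) + 297 · (7) = 9.

gcd(414, 297) = 9; s = -5, t = 7 (check: 414·(-5) + 297·7 = 9).


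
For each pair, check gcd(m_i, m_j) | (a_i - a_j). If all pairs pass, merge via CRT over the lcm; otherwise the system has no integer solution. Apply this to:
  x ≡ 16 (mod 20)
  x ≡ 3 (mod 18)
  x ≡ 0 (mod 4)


Moduli 20, 18, 4 are not pairwise coprime, so CRT works modulo lcm(m_i) when all pairwise compatibility conditions hold.
Pairwise compatibility: gcd(m_i, m_j) must divide a_i - a_j for every pair.
Merge one congruence at a time:
  Start: x ≡ 16 (mod 20).
  Combine with x ≡ 3 (mod 18): gcd(20, 18) = 2, and 3 - 16 = -13 is NOT divisible by 2.
    ⇒ system is inconsistent (no integer solution).

No solution (the system is inconsistent).


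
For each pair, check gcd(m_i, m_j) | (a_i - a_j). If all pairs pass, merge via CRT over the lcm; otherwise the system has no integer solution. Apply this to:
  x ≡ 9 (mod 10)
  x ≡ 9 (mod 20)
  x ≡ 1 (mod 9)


Moduli 10, 20, 9 are not pairwise coprime, so CRT works modulo lcm(m_i) when all pairwise compatibility conditions hold.
Pairwise compatibility: gcd(m_i, m_j) must divide a_i - a_j for every pair.
Merge one congruence at a time:
  Start: x ≡ 9 (mod 10).
  Combine with x ≡ 9 (mod 20): gcd(10, 20) = 10; 9 - 9 = 0, which IS divisible by 10, so compatible.
    Write x = 9 + 10·t and substitute into x ≡ 9 (mod 20): 10·t ≡ 9 − 9 = 0 (mod 20).
    Divide the congruence (and modulus) by g = 10: 1·t ≡ 0 (mod 2).
    So t ≡ 0 (mod 2).
    Then x = 9 + 10·0 = 9, valid modulo lcm(10, 20) = 20: x ≡ 9 (mod 20).
  Combine with x ≡ 1 (mod 9): gcd(20, 9) = 1; 1 - 9 = -8, which IS divisible by 1, so compatible.
    Write x = 9 + 20·t and substitute into x ≡ 1 (mod 9): 20·t ≡ 1 − 9 = -8 (mod 9).
    Reduce coefficients mod 9: 2·t ≡ 1 (mod 9).
    The inverse of 2 mod 9 is 5 (since 2·5 = 10 = 1·9 + 1), so t ≡ 5·1 = 5 ≡ 5 (mod 9).
    Then x = 9 + 20·5 = 109, valid modulo lcm(20, 9) = 180: x ≡ 109 (mod 180).
Verify: 109 mod 10 = 9, 109 mod 20 = 9, 109 mod 9 = 1.

x ≡ 109 (mod 180).


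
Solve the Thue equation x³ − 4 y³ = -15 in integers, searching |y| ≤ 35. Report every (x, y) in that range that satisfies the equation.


The equation is x³ - 4y³ = -15. For fixed y, x³ = 4·y³ − 15, so a solution requires the RHS to be a perfect cube.
Strategy: iterate y from -35 to 35, compute RHS = 4·y³ − 15, and check whether it is a (positive or negative) perfect cube.
Check small values of y:
  y = 0: RHS = -15 is not a perfect cube.
  y = 1: RHS = -11 is not a perfect cube.
  y = -1: RHS = -19 is not a perfect cube.
  y = 2: RHS = 17 is not a perfect cube.
  y = -2: RHS = -47 is not a perfect cube.
  y = 3: RHS = 93 is not a perfect cube.
  y = -3: RHS = -123 is not a perfect cube.
Continuing the search up to |y| = 35 finds no solutions either.
No (x, y) in the scanned range satisfies the equation.

No integer solutions with |y| ≤ 35.


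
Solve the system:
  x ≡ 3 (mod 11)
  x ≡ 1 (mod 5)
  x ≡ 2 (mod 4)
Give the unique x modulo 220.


Moduli 11, 5, 4 are pairwise coprime; by CRT there is a unique solution modulo M = 11 · 5 · 4 = 220.
Solve pairwise, accumulating the modulus:
  Start with x ≡ 3 (mod 11).
  Combine with x ≡ 1 (mod 5): since gcd(11, 5) = 1, we get a unique residue mod 55.
    Write x = 3 + 11·t and substitute into x ≡ 1 (mod 5): 11·t ≡ 1 − 3 = -2 (mod 5).
    Reduce coefficients mod 5: 1·t ≡ 3 (mod 5).
    So t ≡ 3 (mod 5).
    Then x = 3 + 11·3 = 36, valid modulo lcm(11, 5) = 55: x ≡ 36 (mod 55).
  Combine with x ≡ 2 (mod 4): since gcd(55, 4) = 1, we get a unique residue mod 220.
    Write x = 36 + 55·t and substitute into x ≡ 2 (mod 4): 55·t ≡ 2 − 36 = -34 (mod 4).
    Reduce coefficients mod 4: 3·t ≡ 2 (mod 4).
    The inverse of 3 mod 4 is 3 (since 3·3 = 9 = 2·4 + 1), so t ≡ 3·2 = 6 ≡ 2 (mod 4).
    Then x = 36 + 55·2 = 146, valid modulo lcm(55, 4) = 220: x ≡ 146 (mod 220).
Verify: 146 mod 11 = 3 ✓, 146 mod 5 = 1 ✓, 146 mod 4 = 2 ✓.

x ≡ 146 (mod 220).


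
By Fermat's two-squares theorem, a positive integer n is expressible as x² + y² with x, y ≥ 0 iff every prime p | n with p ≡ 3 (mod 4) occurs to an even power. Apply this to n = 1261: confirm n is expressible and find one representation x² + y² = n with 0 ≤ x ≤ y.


Step 1: Factor n = 1261 = 13 · 97.
Step 2: Check the mod-4 condition on each prime factor: 13 ≡ 1 (mod 4), exponent 1; 97 ≡ 1 (mod 4), exponent 1.
All primes ≡ 3 (mod 4) appear to even exponent (or don't appear), so by the two-squares theorem n IS expressible as a sum of two squares.
Step 3: Build a representation. Here n = 13 · 97 is a product of primes ≡ 1 (mod 4). Each prime p ≡ 1 (mod 4) is itself a sum of two squares; find a² by testing p − a² for a perfect square:
  13: 13 − 1² = 12, 13 − 2² = 9 = 3² ⇒ 13 = 2² + 3².
  97: 97 − 1² = 96, 97 − 2² = 93, 97 − 3² = 88, 97 − 4² = 81 = 9² ⇒ 97 = 4² + 9².
  Combine using the Brahmagupta–Fibonacci identity (a² + b²)(c² + d²) = (ac − bd)² + (ad + bc)² = (ac + bd)² + (ad − bc)²:
  13 · 97 = 1261: from (2² + 3²)(4² + 9²), take (2·4 − 3·9, 2·9 + 3·4) = (8 − 27, 18 + 12) = (-19, 30); dropping signs (only squares matter) gives (19, 30); check 19² + 30² = 361 + 900 = 1261 ✓.
Step 4: Order so x ≤ y and verify: 19² + 30² = 361 + 900 = 1261 = n. ✓

n = 1261 = 19² + 30² (one valid representation with x ≤ y).


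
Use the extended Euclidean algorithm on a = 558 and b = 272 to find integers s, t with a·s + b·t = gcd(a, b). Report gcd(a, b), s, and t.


Euclidean algorithm on (558, 272) — divide until remainder is 0:
  558 = 2 · 272 + 14
  272 = 19 · 14 + 6
  14 = 2 · 6 + 2
  6 = 3 · 2 + 0
gcd(558, 272) = 2.
Track Bezout coefficients alongside the remainders: start with r₀ = 558 = a·1 + b·0 (s = 1, t = 0) and r₁ = 272 = a·0 + b·1 (s = 0, t = 1); each new remainder r_{k+1} = r_{k-1} − q_k·r_k inherits s_{k+1} = s_{k-1} − q_k·s_k, t_{k+1} = t_{k-1} − q_k·t_k, so r_k = a·s_k + b·t_k at every step:
  q = 2: r = 14, s = 1 − 2·0 = 1, t = 0 − 2·1 = -2  (check: 558·1 + 272·(-2) = 14)
  q = 19: r = 6, s = 0 − 19·1 = -19, t = 1 − 19·(-2) = 39  (check: 558·(-19) + 272·39 = 6)
  q = 2: r = 2, s = 1 − 2·(-19) = 39, t = -2 − 2·39 = -80  (check: 558·39 + 272·(-80) = 2)
The row with r = 2 (the gcd) gives the Bezout coefficients s = 39, t = -80.
Result: 558 · (39) + 272 · (-80) = 2.

gcd(558, 272) = 2; s = 39, t = -80 (check: 558·39 + 272·(-80) = 2).


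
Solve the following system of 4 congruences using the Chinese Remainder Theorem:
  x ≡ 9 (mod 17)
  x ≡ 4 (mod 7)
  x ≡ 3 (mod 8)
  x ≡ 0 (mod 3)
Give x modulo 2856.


Product of moduli M = 17 · 7 · 8 · 3 = 2856.
Merge one congruence at a time:
  Start: x ≡ 9 (mod 17).
  Combine with x ≡ 4 (mod 7); new modulus lcm = 119.
    Write x = 9 + 17·t and substitute into x ≡ 4 (mod 7): 17·t ≡ 4 − 9 = -5 (mod 7).
    Reduce coefficients mod 7: 3·t ≡ 2 (mod 7).
    The inverse of 3 mod 7 is 5 (since 3·5 = 15 = 2·7 + 1), so t ≡ 5·2 = 10 ≡ 3 (mod 7).
    Then x = 9 + 17·3 = 60, valid modulo lcm(17, 7) = 119: x ≡ 60 (mod 119).
  Combine with x ≡ 3 (mod 8); new modulus lcm = 952.
    Write x = 60 + 119·t and substitute into x ≡ 3 (mod 8): 119·t ≡ 3 − 60 = -57 (mod 8).
    Reduce coefficients mod 8: 7·t ≡ 7 (mod 8).
    The inverse of 7 mod 8 is 7 (since 7·7 = 49 = 6·8 + 1), so t ≡ 7·7 = 49 ≡ 1 (mod 8).
    Then x = 60 + 119·1 = 179, valid modulo lcm(119, 8) = 952: x ≡ 179 (mod 952).
  Combine with x ≡ 0 (mod 3); new modulus lcm = 2856.
    Write x = 179 + 952·t and substitute into x ≡ 0 (mod 3): 952·t ≡ 0 − 179 = -179 (mod 3).
    Reduce coefficients mod 3: 1·t ≡ 1 (mod 3).
    So t ≡ 1 (mod 3).
    Then x = 179 + 952·1 = 1131, valid modulo lcm(952, 3) = 2856: x ≡ 1131 (mod 2856).
Verify against each original: 1131 mod 17 = 9, 1131 mod 7 = 4, 1131 mod 8 = 3, 1131 mod 3 = 0.

x ≡ 1131 (mod 2856).


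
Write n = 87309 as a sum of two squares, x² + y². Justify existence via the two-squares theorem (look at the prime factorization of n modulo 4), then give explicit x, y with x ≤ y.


Step 1: Factor n = 87309 = 3^2 · 89 · 109.
Step 2: Check the mod-4 condition on each prime factor: 3 ≡ 3 (mod 4), exponent 2 (must be even); 89 ≡ 1 (mod 4), exponent 1; 109 ≡ 1 (mod 4), exponent 1.
All primes ≡ 3 (mod 4) appear to even exponent (or don't appear), so by the two-squares theorem n IS expressible as a sum of two squares.
Step 3: Build a representation. Group n = k² · m with k = 3 and m = 89 · 109 = 9701 (a product of primes ≡ 1 (mod 4)); a representation of m scales to one of n via (k·x)² + (k·y)² = k²(x² + y²). Each prime p ≡ 1 (mod 4) is itself a sum of two squares; find a² by testing p − a² for a perfect square:
  89: 89 − 1² = 88, 89 − 2² = 85, 89 − 3² = 80, 89 − 4² = 73, 89 − 5² = 64 = 8² ⇒ 89 = 5² + 8².
  109: 109 − 1² = 108, 109 − 2² = 105, 109 − 3² = 100 = 10² ⇒ 109 = 3² + 10².
  Combine using the Brahmagupta–Fibonacci identity (a² + b²)(c² + d²) = (ac − bd)² + (ad + bc)² = (ac + bd)² + (ad − bc)²:
  89 · 109 = 9701: from (5² + 8²)(3² + 10²), take (5·3 − 8·10, 5·10 + 8·3) = (15 − 80, 50 + 24) = (-65, 74); dropping signs (only squares matter) gives (65, 74); check 65² + 74² = 4225 + 5476 = 9701 ✓.
  Scale by k = 3: (3·65, 3·74) = (195, 222).
Step 4: Order so x ≤ y and verify: 195² + 222² = 38025 + 49284 = 87309 = n. ✓

n = 87309 = 195² + 222² (one valid representation with x ≤ y).


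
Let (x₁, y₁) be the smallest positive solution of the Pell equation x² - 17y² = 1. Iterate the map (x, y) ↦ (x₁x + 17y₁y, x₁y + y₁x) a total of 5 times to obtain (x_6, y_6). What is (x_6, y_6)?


Step 1: Find the fundamental solution (x₁, y₁) of x² - 17y² = 1.
  Expand √17 as a continued fraction. a₀ = ⌊√17⌋ = 4; iterate m_{k+1} = d_k·a_k − m_k, d_{k+1} = (17 − m_{k+1}²)/d_k, a_{k+1} = ⌊(a₀ + m_{k+1})/d_{k+1}⌋ (starting m₀ = 0, d₀ = 1), with convergents p_k = a_k·p_{k-1} + p_{k-2}, q_k = a_k·q_{k-1} + q_{k-2} (p₋₁ = 1, q₋₁ = 0):
  k = 0: a₀ = 4; p₀/q₀ = 4/1; p₀² − 17·q₀² = 16 − 17 = -1.
  k = 1: m = 4, d = 1, a = ⌊(4 + 4)/1⌋ = 8; p/q = (8·4 + 1)/(8·1 + 0) = 33/8; p² − 17·q² = 1089 − 1088 = 1.
  The first convergent with p² − 17·q² = 1 gives the fundamental solution (x₁, y₁) = (33, 8).
Step 2: Apply the recurrence (x_{n+1}, y_{n+1}) = (x₁x_n + 17y₁y_n, x₁y_n + y₁x_n) repeatedly.
  From (x_1, y_1) = (33, 8): x_2 = 33·33 + 17·8·8 = 2177; y_2 = 33·8 + 8·33 = 528.
  From (x_2, y_2) = (2177, 528): x_3 = 33·2177 + 17·8·528 = 143649; y_3 = 33·528 + 8·2177 = 34840.
  From (x_3, y_3) = (143649, 34840): x_4 = 33·143649 + 17·8·34840 = 9478657; y_4 = 33·34840 + 8·143649 = 2298912.
  From (x_4, y_4) = (9478657, 2298912): x_5 = 33·9478657 + 17·8·2298912 = 625447713; y_5 = 33·2298912 + 8·9478657 = 151693352.
  From (x_5, y_5) = (625447713, 151693352): x_6 = 33·625447713 + 17·8·151693352 = 41270070401; y_6 = 33·151693352 + 8·625447713 = 10009462320.
Step 3: Verify x_6² - 17·y_6² = 1703218710903496300801 - 1703218710903496300800 = 1 (should be 1). ✓

(x_1, y_1) = (33, 8); (x_6, y_6) = (41270070401, 10009462320).


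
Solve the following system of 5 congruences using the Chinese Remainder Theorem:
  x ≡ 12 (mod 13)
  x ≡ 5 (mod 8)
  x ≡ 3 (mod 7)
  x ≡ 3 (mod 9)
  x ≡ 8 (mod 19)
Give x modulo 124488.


Product of moduli M = 13 · 8 · 7 · 9 · 19 = 124488.
Merge one congruence at a time:
  Start: x ≡ 12 (mod 13).
  Combine with x ≡ 5 (mod 8); new modulus lcm = 104.
    Write x = 12 + 13·t and substitute into x ≡ 5 (mod 8): 13·t ≡ 5 − 12 = -7 (mod 8).
    Reduce coefficients mod 8: 5·t ≡ 1 (mod 8).
    The inverse of 5 mod 8 is 5 (since 5·5 = 25 = 3·8 + 1), so t ≡ 5·1 = 5 ≡ 5 (mod 8).
    Then x = 12 + 13·5 = 77, valid modulo lcm(13, 8) = 104: x ≡ 77 (mod 104).
  Combine with x ≡ 3 (mod 7); new modulus lcm = 728.
    Write x = 77 + 104·t and substitute into x ≡ 3 (mod 7): 104·t ≡ 3 − 77 = -74 (mod 7).
    Reduce coefficients mod 7: 6·t ≡ 3 (mod 7).
    The inverse of 6 mod 7 is 6 (since 6·6 = 36 = 5·7 + 1), so t ≡ 6·3 = 18 ≡ 4 (mod 7).
    Then x = 77 + 104·4 = 493, valid modulo lcm(104, 7) = 728: x ≡ 493 (mod 728).
  Combine with x ≡ 3 (mod 9); new modulus lcm = 6552.
    Write x = 493 + 728·t and substitute into x ≡ 3 (mod 9): 728·t ≡ 3 − 493 = -490 (mod 9).
    Reduce coefficients mod 9: 8·t ≡ 5 (mod 9).
    The inverse of 8 mod 9 is 8 (since 8·8 = 64 = 7·9 + 1), so t ≡ 8·5 = 40 ≡ 4 (mod 9).
    Then x = 493 + 728·4 = 3405, valid modulo lcm(728, 9) = 6552: x ≡ 3405 (mod 6552).
  Combine with x ≡ 8 (mod 19); new modulus lcm = 124488.
    Write x = 3405 + 6552·t and substitute into x ≡ 8 (mod 19): 6552·t ≡ 8 − 3405 = -3397 (mod 19).
    Reduce coefficients mod 19: 16·t ≡ 4 (mod 19).
    The inverse of 16 mod 19 is 6 (since 16·6 = 96 = 5·19 + 1), so t ≡ 6·4 = 24 ≡ 5 (mod 19).
    Then x = 3405 + 6552·5 = 36165, valid modulo lcm(6552, 19) = 124488: x ≡ 36165 (mod 124488).
Verify against each original: 36165 mod 13 = 12, 36165 mod 8 = 5, 36165 mod 7 = 3, 36165 mod 9 = 3, 36165 mod 19 = 8.

x ≡ 36165 (mod 124488).


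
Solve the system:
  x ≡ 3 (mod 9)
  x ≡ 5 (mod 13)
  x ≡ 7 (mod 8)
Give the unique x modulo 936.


Moduli 9, 13, 8 are pairwise coprime; by CRT there is a unique solution modulo M = 9 · 13 · 8 = 936.
Solve pairwise, accumulating the modulus:
  Start with x ≡ 3 (mod 9).
  Combine with x ≡ 5 (mod 13): since gcd(9, 13) = 1, we get a unique residue mod 117.
    Write x = 3 + 9·t and substitute into x ≡ 5 (mod 13): 9·t ≡ 5 − 3 = 2 (mod 13).
    The inverse of 9 mod 13 is 3 (since 9·3 = 27 = 2·13 + 1), so t ≡ 3·2 = 6 ≡ 6 (mod 13).
    Then x = 3 + 9·6 = 57, valid modulo lcm(9, 13) = 117: x ≡ 57 (mod 117).
  Combine with x ≡ 7 (mod 8): since gcd(117, 8) = 1, we get a unique residue mod 936.
    Write x = 57 + 117·t and substitute into x ≡ 7 (mod 8): 117·t ≡ 7 − 57 = -50 (mod 8).
    Reduce coefficients mod 8: 5·t ≡ 6 (mod 8).
    The inverse of 5 mod 8 is 5 (since 5·5 = 25 = 3·8 + 1), so t ≡ 5·6 = 30 ≡ 6 (mod 8).
    Then x = 57 + 117·6 = 759, valid modulo lcm(117, 8) = 936: x ≡ 759 (mod 936).
Verify: 759 mod 9 = 3 ✓, 759 mod 13 = 5 ✓, 759 mod 8 = 7 ✓.

x ≡ 759 (mod 936).


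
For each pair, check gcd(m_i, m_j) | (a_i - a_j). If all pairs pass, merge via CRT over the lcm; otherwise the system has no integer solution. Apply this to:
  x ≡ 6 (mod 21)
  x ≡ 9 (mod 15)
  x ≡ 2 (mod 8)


Moduli 21, 15, 8 are not pairwise coprime, so CRT works modulo lcm(m_i) when all pairwise compatibility conditions hold.
Pairwise compatibility: gcd(m_i, m_j) must divide a_i - a_j for every pair.
Merge one congruence at a time:
  Start: x ≡ 6 (mod 21).
  Combine with x ≡ 9 (mod 15): gcd(21, 15) = 3; 9 - 6 = 3, which IS divisible by 3, so compatible.
    Write x = 6 + 21·t and substitute into x ≡ 9 (mod 15): 21·t ≡ 9 − 6 = 3 (mod 15).
    Divide the congruence (and modulus) by g = 3: 7·t ≡ 1 (mod 5).
    Reduce coefficients mod 5: 2·t ≡ 1 (mod 5).
    The inverse of 2 mod 5 is 3 (since 2·3 = 6 = 1·5 + 1), so t ≡ 3·1 = 3 ≡ 3 (mod 5).
    Then x = 6 + 21·3 = 69, valid modulo lcm(21, 15) = 105: x ≡ 69 (mod 105).
  Combine with x ≡ 2 (mod 8): gcd(105, 8) = 1; 2 - 69 = -67, which IS divisible by 1, so compatible.
    Write x = 69 + 105·t and substitute into x ≡ 2 (mod 8): 105·t ≡ 2 − 69 = -67 (mod 8).
    Reduce coefficients mod 8: 1·t ≡ 5 (mod 8).
    So t ≡ 5 (mod 8).
    Then x = 69 + 105·5 = 594, valid modulo lcm(105, 8) = 840: x ≡ 594 (mod 840).
Verify: 594 mod 21 = 6, 594 mod 15 = 9, 594 mod 8 = 2.

x ≡ 594 (mod 840).


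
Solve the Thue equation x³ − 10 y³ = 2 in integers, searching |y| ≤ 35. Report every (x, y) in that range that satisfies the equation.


The equation is x³ - 10y³ = 2. For fixed y, x³ = 10·y³ + 2, so a solution requires the RHS to be a perfect cube.
Strategy: iterate y from -35 to 35, compute RHS = 10·y³ + 2, and check whether it is a (positive or negative) perfect cube.
Check small values of y:
  y = 0: RHS = 2 is not a perfect cube.
  y = 1: RHS = 12 is not a perfect cube.
  y = -1: RHS = -8 = (-2)³ ⇒ x = -2 works.
  y = 2: RHS = 82 is not a perfect cube.
  y = -2: RHS = -78 is not a perfect cube.
  y = 3: RHS = 272 is not a perfect cube.
  y = -3: RHS = -268 is not a perfect cube.
Continuing the search up to |y| = 35 finds no further solutions beyond those listed.
Collected solutions: (-2, -1).

Solutions (with |y| ≤ 35): (-2, -1).


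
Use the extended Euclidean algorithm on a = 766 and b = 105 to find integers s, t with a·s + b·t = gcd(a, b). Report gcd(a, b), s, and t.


Euclidean algorithm on (766, 105) — divide until remainder is 0:
  766 = 7 · 105 + 31
  105 = 3 · 31 + 12
  31 = 2 · 12 + 7
  12 = 1 · 7 + 5
  7 = 1 · 5 + 2
  5 = 2 · 2 + 1
  2 = 2 · 1 + 0
gcd(766, 105) = 1.
Track Bezout coefficients alongside the remainders: start with r₀ = 766 = a·1 + b·0 (s = 1, t = 0) and r₁ = 105 = a·0 + b·1 (s = 0, t = 1); each new remainder r_{k+1} = r_{k-1} − q_k·r_k inherits s_{k+1} = s_{k-1} − q_k·s_k, t_{k+1} = t_{k-1} − q_k·t_k, so r_k = a·s_k + b·t_k at every step:
  q = 7: r = 31, s = 1 − 7·0 = 1, t = 0 − 7·1 = -7  (check: 766·1 + 105·(-7) = 31)
  q = 3: r = 12, s = 0 − 3·1 = -3, t = 1 − 3·(-7) = 22  (check: 766·(-3) + 105·22 = 12)
  q = 2: r = 7, s = 1 − 2·(-3) = 7, t = -7 − 2·22 = -51  (check: 766·7 + 105·(-51) = 7)
  q = 1: r = 5, s = -3 − 1·7 = -10, t = 22 − 1·(-51) = 73  (check: 766·(-10) + 105·73 = 5)
  q = 1: r = 2, s = 7 − 1·(-10) = 17, t = -51 − 1·73 = -124  (check: 766·17 + 105·(-124) = 2)
  q = 2: r = 1, s = -10 − 2·17 = -44, t = 73 − 2·(-124) = 321  (check: 766·(-44) + 105·321 = 1)
The row with r = 1 (the gcd) gives the Bezout coefficients s = -44, t = 321.
Result: 766 · (-44) + 105 · (321) = 1.

gcd(766, 105) = 1; s = -44, t = 321 (check: 766·(-44) + 105·321 = 1).


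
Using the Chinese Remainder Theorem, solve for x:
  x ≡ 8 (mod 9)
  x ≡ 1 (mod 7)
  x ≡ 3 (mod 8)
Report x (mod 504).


Moduli 9, 7, 8 are pairwise coprime; by CRT there is a unique solution modulo M = 9 · 7 · 8 = 504.
Solve pairwise, accumulating the modulus:
  Start with x ≡ 8 (mod 9).
  Combine with x ≡ 1 (mod 7): since gcd(9, 7) = 1, we get a unique residue mod 63.
    Write x = 8 + 9·t and substitute into x ≡ 1 (mod 7): 9·t ≡ 1 − 8 = -7 (mod 7).
    Reduce coefficients mod 7: 2·t ≡ 0 (mod 7).
    The inverse of 2 mod 7 is 4 (since 2·4 = 8 = 1·7 + 1), so t ≡ 4·0 = 0 ≡ 0 (mod 7).
    Then x = 8 + 9·0 = 8, valid modulo lcm(9, 7) = 63: x ≡ 8 (mod 63).
  Combine with x ≡ 3 (mod 8): since gcd(63, 8) = 1, we get a unique residue mod 504.
    Write x = 8 + 63·t and substitute into x ≡ 3 (mod 8): 63·t ≡ 3 − 8 = -5 (mod 8).
    Reduce coefficients mod 8: 7·t ≡ 3 (mod 8).
    The inverse of 7 mod 8 is 7 (since 7·7 = 49 = 6·8 + 1), so t ≡ 7·3 = 21 ≡ 5 (mod 8).
    Then x = 8 + 63·5 = 323, valid modulo lcm(63, 8) = 504: x ≡ 323 (mod 504).
Verify: 323 mod 9 = 8 ✓, 323 mod 7 = 1 ✓, 323 mod 8 = 3 ✓.

x ≡ 323 (mod 504).


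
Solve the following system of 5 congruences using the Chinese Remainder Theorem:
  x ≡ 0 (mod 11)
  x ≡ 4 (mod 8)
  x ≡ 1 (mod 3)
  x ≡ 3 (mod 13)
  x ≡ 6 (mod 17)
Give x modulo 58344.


Product of moduli M = 11 · 8 · 3 · 13 · 17 = 58344.
Merge one congruence at a time:
  Start: x ≡ 0 (mod 11).
  Combine with x ≡ 4 (mod 8); new modulus lcm = 88.
    Write x = 0 + 11·t and substitute into x ≡ 4 (mod 8): 11·t ≡ 4 − 0 = 4 (mod 8).
    Reduce coefficients mod 8: 3·t ≡ 4 (mod 8).
    The inverse of 3 mod 8 is 3 (since 3·3 = 9 = 1·8 + 1), so t ≡ 3·4 = 12 ≡ 4 (mod 8).
    Then x = 0 + 11·4 = 44, valid modulo lcm(11, 8) = 88: x ≡ 44 (mod 88).
  Combine with x ≡ 1 (mod 3); new modulus lcm = 264.
    Write x = 44 + 88·t and substitute into x ≡ 1 (mod 3): 88·t ≡ 1 − 44 = -43 (mod 3).
    Reduce coefficients mod 3: 1·t ≡ 2 (mod 3).
    So t ≡ 2 (mod 3).
    Then x = 44 + 88·2 = 220, valid modulo lcm(88, 3) = 264: x ≡ 220 (mod 264).
  Combine with x ≡ 3 (mod 13); new modulus lcm = 3432.
    Write x = 220 + 264·t and substitute into x ≡ 3 (mod 13): 264·t ≡ 3 − 220 = -217 (mod 13).
    Reduce coefficients mod 13: 4·t ≡ 4 (mod 13).
    The inverse of 4 mod 13 is 10 (since 4·10 = 40 = 3·13 + 1), so t ≡ 10·4 = 40 ≡ 1 (mod 13).
    Then x = 220 + 264·1 = 484, valid modulo lcm(264, 13) = 3432: x ≡ 484 (mod 3432).
  Combine with x ≡ 6 (mod 17); new modulus lcm = 58344.
    Write x = 484 + 3432·t and substitute into x ≡ 6 (mod 17): 3432·t ≡ 6 − 484 = -478 (mod 17).
    Reduce coefficients mod 17: 15·t ≡ 15 (mod 17).
    The inverse of 15 mod 17 is 8 (since 15·8 = 120 = 7·17 + 1), so t ≡ 8·15 = 120 ≡ 1 (mod 17).
    Then x = 484 + 3432·1 = 3916, valid modulo lcm(3432, 17) = 58344: x ≡ 3916 (mod 58344).
Verify against each original: 3916 mod 11 = 0, 3916 mod 8 = 4, 3916 mod 3 = 1, 3916 mod 13 = 3, 3916 mod 17 = 6.

x ≡ 3916 (mod 58344).


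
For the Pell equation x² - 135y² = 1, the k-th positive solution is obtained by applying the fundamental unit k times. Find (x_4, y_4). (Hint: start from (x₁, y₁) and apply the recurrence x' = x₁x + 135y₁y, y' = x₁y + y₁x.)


Step 1: Find the fundamental solution (x₁, y₁) of x² - 135y² = 1.
  Expand √135 as a continued fraction. a₀ = ⌊√135⌋ = 11; iterate m_{k+1} = d_k·a_k − m_k, d_{k+1} = (135 − m_{k+1}²)/d_k, a_{k+1} = ⌊(a₀ + m_{k+1})/d_{k+1}⌋ (starting m₀ = 0, d₀ = 1), with convergents p_k = a_k·p_{k-1} + p_{k-2}, q_k = a_k·q_{k-1} + q_{k-2} (p₋₁ = 1, q₋₁ = 0):
  k = 0: a₀ = 11; p₀/q₀ = 11/1; p₀² − 135·q₀² = 121 − 135 = -14.
  k = 1: m = 11, d = 14, a = ⌊(11 + 11)/14⌋ = 1; p/q = (1·11 + 1)/(1·1 + 0) = 12/1; p² − 135·q² = 144 − 135 = 9.
  k = 2: m = 3, d = 9, a = ⌊(11 + 3)/9⌋ = 1; p/q = (1·12 + 11)/(1·1 + 1) = 23/2; p² − 135·q² = 529 − 540 = -11.
  k = 3: m = 6, d = 11, a = ⌊(11 + 6)/11⌋ = 1; p/q = (1·23 + 12)/(1·2 + 1) = 35/3; p² − 135·q² = 1225 − 1215 = 10.
  k = 4: m = 5, d = 10, a = ⌊(11 + 5)/10⌋ = 1; p/q = (1·35 + 23)/(1·3 + 2) = 58/5; p² − 135·q² = 3364 − 3375 = -11.
  k = 5: m = 5, d = 11, a = ⌊(11 + 5)/11⌋ = 1; p/q = (1·58 + 35)/(1·5 + 3) = 93/8; p² − 135·q² = 8649 − 8640 = 9.
  k = 6: m = 6, d = 9, a = ⌊(11 + 6)/9⌋ = 1; p/q = (1·93 + 58)/(1·8 + 5) = 151/13; p² − 135·q² = 22801 − 22815 = -14.
  k = 7: m = 3, d = 14, a = ⌊(11 + 3)/14⌋ = 1; p/q = (1·151 + 93)/(1·13 + 8) = 244/21; p² − 135·q² = 59536 − 59535 = 1.
  The first convergent with p² − 135·q² = 1 gives the fundamental solution (x₁, y₁) = (244, 21).
Step 2: Apply the recurrence (x_{n+1}, y_{n+1}) = (x₁x_n + 135y₁y_n, x₁y_n + y₁x_n) repeatedly.
  From (x_1, y_1) = (244, 21): x_2 = 244·244 + 135·21·21 = 119071; y_2 = 244·21 + 21·244 = 10248.
  From (x_2, y_2) = (119071, 10248): x_3 = 244·119071 + 135·21·10248 = 58106404; y_3 = 244·10248 + 21·119071 = 5001003.
  From (x_3, y_3) = (58106404, 5001003): x_4 = 244·58106404 + 135·21·5001003 = 28355806081; y_4 = 244·5001003 + 21·58106404 = 2440479216.
Step 3: Verify x_4² - 135·y_4² = 804051738503276578561 - 804051738503276578560 = 1 (should be 1). ✓

(x_1, y_1) = (244, 21); (x_4, y_4) = (28355806081, 2440479216).


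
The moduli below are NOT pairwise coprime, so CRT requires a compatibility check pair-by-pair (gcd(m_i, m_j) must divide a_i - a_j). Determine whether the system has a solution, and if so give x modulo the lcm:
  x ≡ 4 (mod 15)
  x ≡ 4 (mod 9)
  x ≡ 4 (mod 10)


Moduli 15, 9, 10 are not pairwise coprime, so CRT works modulo lcm(m_i) when all pairwise compatibility conditions hold.
Pairwise compatibility: gcd(m_i, m_j) must divide a_i - a_j for every pair.
Merge one congruence at a time:
  Start: x ≡ 4 (mod 15).
  Combine with x ≡ 4 (mod 9): gcd(15, 9) = 3; 4 - 4 = 0, which IS divisible by 3, so compatible.
    Write x = 4 + 15·t and substitute into x ≡ 4 (mod 9): 15·t ≡ 4 − 4 = 0 (mod 9).
    Divide the congruence (and modulus) by g = 3: 5·t ≡ 0 (mod 3).
    Reduce coefficients mod 3: 2·t ≡ 0 (mod 3).
    The inverse of 2 mod 3 is 2 (since 2·2 = 4 = 1·3 + 1), so t ≡ 2·0 = 0 ≡ 0 (mod 3).
    Then x = 4 + 15·0 = 4, valid modulo lcm(15, 9) = 45: x ≡ 4 (mod 45).
  Combine with x ≡ 4 (mod 10): gcd(45, 10) = 5; 4 - 4 = 0, which IS divisible by 5, so compatible.
    Write x = 4 + 45·t and substitute into x ≡ 4 (mod 10): 45·t ≡ 4 − 4 = 0 (mod 10).
    Divide the congruence (and modulus) by g = 5: 9·t ≡ 0 (mod 2).
    Reduce coefficients mod 2: 1·t ≡ 0 (mod 2).
    So t ≡ 0 (mod 2).
    Then x = 4 + 45·0 = 4, valid modulo lcm(45, 10) = 90: x ≡ 4 (mod 90).
Verify: 4 mod 15 = 4, 4 mod 9 = 4, 4 mod 10 = 4.

x ≡ 4 (mod 90).


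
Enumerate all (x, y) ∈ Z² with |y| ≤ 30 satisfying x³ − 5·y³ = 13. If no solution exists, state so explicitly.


The equation is x³ - 5y³ = 13. For fixed y, x³ = 5·y³ + 13, so a solution requires the RHS to be a perfect cube.
Strategy: iterate y from -30 to 30, compute RHS = 5·y³ + 13, and check whether it is a (positive or negative) perfect cube.
Check small values of y:
  y = 0: RHS = 13 is not a perfect cube.
  y = 1: RHS = 18 is not a perfect cube.
  y = -1: RHS = 8 = (2)³ ⇒ x = 2 works.
  y = 2: RHS = 53 is not a perfect cube.
  y = -2: RHS = -27 = (-3)³ ⇒ x = -3 works.
  y = 3: RHS = 148 is not a perfect cube.
  y = -3: RHS = -122 is not a perfect cube.
Continuing, at y = 7: RHS = 1728 = (12)³ ⇒ x = 12 works.
Searching the remaining y in |y| ≤ 30 finds no further solutions.
Collected solutions: (2, -1), (-3, -2), (12, 7).

Solutions (with |y| ≤ 30): (2, -1), (-3, -2), (12, 7).


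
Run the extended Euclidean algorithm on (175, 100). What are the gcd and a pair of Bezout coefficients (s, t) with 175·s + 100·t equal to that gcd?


Euclidean algorithm on (175, 100) — divide until remainder is 0:
  175 = 1 · 100 + 75
  100 = 1 · 75 + 25
  75 = 3 · 25 + 0
gcd(175, 100) = 25.
Track Bezout coefficients alongside the remainders: start with r₀ = 175 = a·1 + b·0 (s = 1, t = 0) and r₁ = 100 = a·0 + b·1 (s = 0, t = 1); each new remainder r_{k+1} = r_{k-1} − q_k·r_k inherits s_{k+1} = s_{k-1} − q_k·s_k, t_{k+1} = t_{k-1} − q_k·t_k, so r_k = a·s_k + b·t_k at every step:
  q = 1: r = 75, s = 1 − 1·0 = 1, t = 0 − 1·1 = -1  (check: 175·1 + 100·(-1) = 75)
  q = 1: r = 25, s = 0 − 1·1 = -1, t = 1 − 1·(-1) = 2  (check: 175·(-1) + 100·2 = 25)
The row with r = 25 (the gcd) gives the Bezout coefficients s = -1, t = 2.
Result: 175 · (-1) + 100 · (2) = 25.

gcd(175, 100) = 25; s = -1, t = 2 (check: 175·(-1) + 100·2 = 25).


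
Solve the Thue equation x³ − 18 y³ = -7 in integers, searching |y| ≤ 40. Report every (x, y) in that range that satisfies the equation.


The equation is x³ - 18y³ = -7. For fixed y, x³ = 18·y³ − 7, so a solution requires the RHS to be a perfect cube.
Strategy: iterate y from -40 to 40, compute RHS = 18·y³ − 7, and check whether it is a (positive or negative) perfect cube.
Check small values of y:
  y = 0: RHS = -7 is not a perfect cube.
  y = 1: RHS = 11 is not a perfect cube.
  y = -1: RHS = -25 is not a perfect cube.
  y = 2: RHS = 137 is not a perfect cube.
  y = -2: RHS = -151 is not a perfect cube.
  y = 3: RHS = 479 is not a perfect cube.
  y = -3: RHS = -493 is not a perfect cube.
Continuing the search up to |y| = 40 finds no solutions either.
No (x, y) in the scanned range satisfies the equation.

No integer solutions with |y| ≤ 40.


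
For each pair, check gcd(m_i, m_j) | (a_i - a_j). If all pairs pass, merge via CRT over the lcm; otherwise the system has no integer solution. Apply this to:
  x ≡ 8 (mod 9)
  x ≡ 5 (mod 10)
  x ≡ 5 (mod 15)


Moduli 9, 10, 15 are not pairwise coprime, so CRT works modulo lcm(m_i) when all pairwise compatibility conditions hold.
Pairwise compatibility: gcd(m_i, m_j) must divide a_i - a_j for every pair.
Merge one congruence at a time:
  Start: x ≡ 8 (mod 9).
  Combine with x ≡ 5 (mod 10): gcd(9, 10) = 1; 5 - 8 = -3, which IS divisible by 1, so compatible.
    Write x = 8 + 9·t and substitute into x ≡ 5 (mod 10): 9·t ≡ 5 − 8 = -3 (mod 10).
    Reduce coefficients mod 10: 9·t ≡ 7 (mod 10).
    The inverse of 9 mod 10 is 9 (since 9·9 = 81 = 8·10 + 1), so t ≡ 9·7 = 63 ≡ 3 (mod 10).
    Then x = 8 + 9·3 = 35, valid modulo lcm(9, 10) = 90: x ≡ 35 (mod 90).
  Combine with x ≡ 5 (mod 15): gcd(90, 15) = 15; 5 - 35 = -30, which IS divisible by 15, so compatible.
    Write x = 35 + 90·t and substitute into x ≡ 5 (mod 15): 90·t ≡ 5 − 35 = -30 (mod 15).
    Divide the congruence (and modulus) by g = 15: 6·t ≡ -2 (mod 1).
    Modulo 1 every t works; take t = 0.
    Then x = 35 + 90·0 = 35, valid modulo lcm(90, 15) = 90: x ≡ 35 (mod 90).
Verify: 35 mod 9 = 8, 35 mod 10 = 5, 35 mod 15 = 5.

x ≡ 35 (mod 90).


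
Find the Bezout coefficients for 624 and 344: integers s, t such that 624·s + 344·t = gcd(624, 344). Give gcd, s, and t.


Euclidean algorithm on (624, 344) — divide until remainder is 0:
  624 = 1 · 344 + 280
  344 = 1 · 280 + 64
  280 = 4 · 64 + 24
  64 = 2 · 24 + 16
  24 = 1 · 16 + 8
  16 = 2 · 8 + 0
gcd(624, 344) = 8.
Track Bezout coefficients alongside the remainders: start with r₀ = 624 = a·1 + b·0 (s = 1, t = 0) and r₁ = 344 = a·0 + b·1 (s = 0, t = 1); each new remainder r_{k+1} = r_{k-1} − q_k·r_k inherits s_{k+1} = s_{k-1} − q_k·s_k, t_{k+1} = t_{k-1} − q_k·t_k, so r_k = a·s_k + b·t_k at every step:
  q = 1: r = 280, s = 1 − 1·0 = 1, t = 0 − 1·1 = -1  (check: 624·1 + 344·(-1) = 280)
  q = 1: r = 64, s = 0 − 1·1 = -1, t = 1 − 1·(-1) = 2  (check: 624·(-1) + 344·2 = 64)
  q = 4: r = 24, s = 1 − 4·(-1) = 5, t = -1 − 4·2 = -9  (check: 624·5 + 344·(-9) = 24)
  q = 2: r = 16, s = -1 − 2·5 = -11, t = 2 − 2·(-9) = 20  (check: 624·(-11) + 344·20 = 16)
  q = 1: r = 8, s = 5 − 1·(-11) = 16, t = -9 − 1·20 = -29  (check: 624·16 + 344·(-29) = 8)
The row with r = 8 (the gcd) gives the Bezout coefficients s = 16, t = -29.
Result: 624 · (16) + 344 · (-29) = 8.

gcd(624, 344) = 8; s = 16, t = -29 (check: 624·16 + 344·(-29) = 8).


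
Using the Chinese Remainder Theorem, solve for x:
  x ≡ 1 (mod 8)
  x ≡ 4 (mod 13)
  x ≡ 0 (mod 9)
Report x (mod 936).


Moduli 8, 13, 9 are pairwise coprime; by CRT there is a unique solution modulo M = 8 · 13 · 9 = 936.
Solve pairwise, accumulating the modulus:
  Start with x ≡ 1 (mod 8).
  Combine with x ≡ 4 (mod 13): since gcd(8, 13) = 1, we get a unique residue mod 104.
    Write x = 1 + 8·t and substitute into x ≡ 4 (mod 13): 8·t ≡ 4 − 1 = 3 (mod 13).
    The inverse of 8 mod 13 is 5 (since 8·5 = 40 = 3·13 + 1), so t ≡ 5·3 = 15 ≡ 2 (mod 13).
    Then x = 1 + 8·2 = 17, valid modulo lcm(8, 13) = 104: x ≡ 17 (mod 104).
  Combine with x ≡ 0 (mod 9): since gcd(104, 9) = 1, we get a unique residue mod 936.
    Write x = 17 + 104·t and substitute into x ≡ 0 (mod 9): 104·t ≡ 0 − 17 = -17 (mod 9).
    Reduce coefficients mod 9: 5·t ≡ 1 (mod 9).
    The inverse of 5 mod 9 is 2 (since 5·2 = 10 = 1·9 + 1), so t ≡ 2·1 = 2 ≡ 2 (mod 9).
    Then x = 17 + 104·2 = 225, valid modulo lcm(104, 9) = 936: x ≡ 225 (mod 936).
Verify: 225 mod 8 = 1 ✓, 225 mod 13 = 4 ✓, 225 mod 9 = 0 ✓.

x ≡ 225 (mod 936).


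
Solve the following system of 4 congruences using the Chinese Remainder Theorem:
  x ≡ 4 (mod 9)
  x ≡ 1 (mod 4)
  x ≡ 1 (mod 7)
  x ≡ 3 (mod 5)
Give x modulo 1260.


Product of moduli M = 9 · 4 · 7 · 5 = 1260.
Merge one congruence at a time:
  Start: x ≡ 4 (mod 9).
  Combine with x ≡ 1 (mod 4); new modulus lcm = 36.
    Write x = 4 + 9·t and substitute into x ≡ 1 (mod 4): 9·t ≡ 1 − 4 = -3 (mod 4).
    Reduce coefficients mod 4: 1·t ≡ 1 (mod 4).
    So t ≡ 1 (mod 4).
    Then x = 4 + 9·1 = 13, valid modulo lcm(9, 4) = 36: x ≡ 13 (mod 36).
  Combine with x ≡ 1 (mod 7); new modulus lcm = 252.
    Write x = 13 + 36·t and substitute into x ≡ 1 (mod 7): 36·t ≡ 1 − 13 = -12 (mod 7).
    Reduce coefficients mod 7: 1·t ≡ 2 (mod 7).
    So t ≡ 2 (mod 7).
    Then x = 13 + 36·2 = 85, valid modulo lcm(36, 7) = 252: x ≡ 85 (mod 252).
  Combine with x ≡ 3 (mod 5); new modulus lcm = 1260.
    Write x = 85 + 252·t and substitute into x ≡ 3 (mod 5): 252·t ≡ 3 − 85 = -82 (mod 5).
    Reduce coefficients mod 5: 2·t ≡ 3 (mod 5).
    The inverse of 2 mod 5 is 3 (since 2·3 = 6 = 1·5 + 1), so t ≡ 3·3 = 9 ≡ 4 (mod 5).
    Then x = 85 + 252·4 = 1093, valid modulo lcm(252, 5) = 1260: x ≡ 1093 (mod 1260).
Verify against each original: 1093 mod 9 = 4, 1093 mod 4 = 1, 1093 mod 7 = 1, 1093 mod 5 = 3.

x ≡ 1093 (mod 1260).


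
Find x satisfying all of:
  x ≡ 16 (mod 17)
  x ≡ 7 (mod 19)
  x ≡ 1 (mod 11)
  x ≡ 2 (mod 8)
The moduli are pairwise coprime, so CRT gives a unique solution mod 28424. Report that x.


Product of moduli M = 17 · 19 · 11 · 8 = 28424.
Merge one congruence at a time:
  Start: x ≡ 16 (mod 17).
  Combine with x ≡ 7 (mod 19); new modulus lcm = 323.
    Write x = 16 + 17·t and substitute into x ≡ 7 (mod 19): 17·t ≡ 7 − 16 = -9 (mod 19).
    Reduce coefficients mod 19: 17·t ≡ 10 (mod 19).
    The inverse of 17 mod 19 is 9 (since 17·9 = 153 = 8·19 + 1), so t ≡ 9·10 = 90 ≡ 14 (mod 19).
    Then x = 16 + 17·14 = 254, valid modulo lcm(17, 19) = 323: x ≡ 254 (mod 323).
  Combine with x ≡ 1 (mod 11); new modulus lcm = 3553.
    Write x = 254 + 323·t and substitute into x ≡ 1 (mod 11): 323·t ≡ 1 − 254 = -253 (mod 11).
    Reduce coefficients mod 11: 4·t ≡ 0 (mod 11).
    The inverse of 4 mod 11 is 3 (since 4·3 = 12 = 1·11 + 1), so t ≡ 3·0 = 0 ≡ 0 (mod 11).
    Then x = 254 + 323·0 = 254, valid modulo lcm(323, 11) = 3553: x ≡ 254 (mod 3553).
  Combine with x ≡ 2 (mod 8); new modulus lcm = 28424.
    Write x = 254 + 3553·t and substitute into x ≡ 2 (mod 8): 3553·t ≡ 2 − 254 = -252 (mod 8).
    Reduce coefficients mod 8: 1·t ≡ 4 (mod 8).
    So t ≡ 4 (mod 8).
    Then x = 254 + 3553·4 = 14466, valid modulo lcm(3553, 8) = 28424: x ≡ 14466 (mod 28424).
Verify against each original: 14466 mod 17 = 16, 14466 mod 19 = 7, 14466 mod 11 = 1, 14466 mod 8 = 2.

x ≡ 14466 (mod 28424).


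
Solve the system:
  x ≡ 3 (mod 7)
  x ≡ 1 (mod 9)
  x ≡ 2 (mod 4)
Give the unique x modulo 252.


Moduli 7, 9, 4 are pairwise coprime; by CRT there is a unique solution modulo M = 7 · 9 · 4 = 252.
Solve pairwise, accumulating the modulus:
  Start with x ≡ 3 (mod 7).
  Combine with x ≡ 1 (mod 9): since gcd(7, 9) = 1, we get a unique residue mod 63.
    Write x = 3 + 7·t and substitute into x ≡ 1 (mod 9): 7·t ≡ 1 − 3 = -2 (mod 9).
    Reduce coefficients mod 9: 7·t ≡ 7 (mod 9).
    The inverse of 7 mod 9 is 4 (since 7·4 = 28 = 3·9 + 1), so t ≡ 4·7 = 28 ≡ 1 (mod 9).
    Then x = 3 + 7·1 = 10, valid modulo lcm(7, 9) = 63: x ≡ 10 (mod 63).
  Combine with x ≡ 2 (mod 4): since gcd(63, 4) = 1, we get a unique residue mod 252.
    Write x = 10 + 63·t and substitute into x ≡ 2 (mod 4): 63·t ≡ 2 − 10 = -8 (mod 4).
    Reduce coefficients mod 4: 3·t ≡ 0 (mod 4).
    The inverse of 3 mod 4 is 3 (since 3·3 = 9 = 2·4 + 1), so t ≡ 3·0 = 0 ≡ 0 (mod 4).
    Then x = 10 + 63·0 = 10, valid modulo lcm(63, 4) = 252: x ≡ 10 (mod 252).
Verify: 10 mod 7 = 3 ✓, 10 mod 9 = 1 ✓, 10 mod 4 = 2 ✓.

x ≡ 10 (mod 252).
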